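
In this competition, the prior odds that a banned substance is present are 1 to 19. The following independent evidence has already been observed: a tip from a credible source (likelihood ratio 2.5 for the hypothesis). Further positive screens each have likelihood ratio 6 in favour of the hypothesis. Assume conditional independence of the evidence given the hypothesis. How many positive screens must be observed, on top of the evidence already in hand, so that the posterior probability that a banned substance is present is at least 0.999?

5

Prior odds = 1/19.
Bayes factor of the evidence already in hand = 2.5.
Odds after that evidence = (1/19) × 2.5 = 5/38.
Target odds = 0.999/0.001 = 999.
Need 6ⁿ ≥ 999 ÷ (5/38) = 7592.4.
6⁴ = 1296 falls short of 7592.4 but 6⁵ = 7776 reaches it, so n = 5.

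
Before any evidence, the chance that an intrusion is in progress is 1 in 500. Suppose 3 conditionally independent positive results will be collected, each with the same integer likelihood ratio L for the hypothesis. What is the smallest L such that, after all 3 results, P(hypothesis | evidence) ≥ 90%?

17

Prior odds = 0.002/0.998 = 1/499.
Target odds = 0.9/0.1 = 9.
Need L³ ≥ 9 ÷ (1/499) = 4491.
16³ = 4096 < 4491 ≤ 4913 = 17³, so L = 17.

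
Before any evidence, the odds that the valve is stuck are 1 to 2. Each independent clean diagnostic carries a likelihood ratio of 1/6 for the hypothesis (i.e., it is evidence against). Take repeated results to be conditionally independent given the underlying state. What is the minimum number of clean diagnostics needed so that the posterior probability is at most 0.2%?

4

Prior odds = 0.5.
Likelihood ratio per clean diagnostic = 1/6.
Target posterior odds = 0.002/0.998 = 1/499.
Need 0.5 × (1/6)ⁿ ≤ 1/499, i.e. (1/6)ⁿ ≤ 2/499.
(1/6)³ = 1/216 is still above 2/499 but (1/6)⁴ = 1/1296 is at or below it, so n = 4.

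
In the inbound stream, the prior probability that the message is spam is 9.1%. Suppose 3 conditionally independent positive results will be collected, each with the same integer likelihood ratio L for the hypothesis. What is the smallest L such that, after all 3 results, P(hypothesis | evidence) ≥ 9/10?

Prior odds = 0.091/0.909 = 91/909.
Target odds = 0.9/0.1 = 9.
Need L³ ≥ 9 ÷ (91/909) = 8181/91.
4³ = 64 < 8181/91 ≤ 125 = 5³, so L = 5.

5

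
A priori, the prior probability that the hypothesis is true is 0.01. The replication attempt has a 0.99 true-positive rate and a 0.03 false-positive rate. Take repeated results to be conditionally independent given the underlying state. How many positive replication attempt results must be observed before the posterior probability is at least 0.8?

2

Prior odds: 0.01 ÷ 0.99 = 1/99.
Likelihood ratio of a positive result = 0.99/0.03 = 33.
Target posterior odds = 0.8/0.2 = 4.
Require 33ⁿ ≥ 4 ÷ (1/99) = 396.
33¹ = 33 falls short of 396 but 33² = 1089 reaches it, so n = 2.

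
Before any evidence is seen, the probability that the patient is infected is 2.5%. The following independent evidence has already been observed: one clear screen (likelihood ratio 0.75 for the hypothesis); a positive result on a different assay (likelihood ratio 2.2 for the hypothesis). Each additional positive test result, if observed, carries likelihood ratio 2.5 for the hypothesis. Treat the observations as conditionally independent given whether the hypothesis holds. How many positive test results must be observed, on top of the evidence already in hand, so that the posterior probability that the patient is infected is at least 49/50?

Prior odds = 0.025/0.975 = 1/39.
Combined Bayes factor of the evidence already in hand = 0.75 × 2.2 = 1.65.
Odds after that evidence = (1/39) × 1.65 = 11/260.
Target odds = 0.98/0.02 = 49.
Need 2.5ⁿ ≥ 49 ÷ (11/260) = 12740/11.
2.5⁷ = 610.3515625 falls short of 12740/11 but 2.5⁸ = 390625/256 reaches it, so n = 8.

8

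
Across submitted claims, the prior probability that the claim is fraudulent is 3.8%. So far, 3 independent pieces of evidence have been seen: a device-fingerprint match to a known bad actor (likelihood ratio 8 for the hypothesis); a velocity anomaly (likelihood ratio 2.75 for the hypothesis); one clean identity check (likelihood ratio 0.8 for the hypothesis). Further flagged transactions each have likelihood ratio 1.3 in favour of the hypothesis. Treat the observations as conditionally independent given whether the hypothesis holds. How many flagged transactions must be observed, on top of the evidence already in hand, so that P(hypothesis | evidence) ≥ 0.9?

10

Prior odds = 0.038/0.962 = 19/481.
Combined Bayes factor of the evidence already in hand = 8 × 2.75 × 0.8 = 17.6.
Odds after that evidence = (19/481) × 17.6 = 1672/2405.
Target odds = 0.9/0.1 = 9.
Need 1.3ⁿ ≥ 9 ÷ (1672/2405) = 21645/1672.
1.3⁹ ≈10.6045 falls short of 21645/1672 but 1.3¹⁰ ≈13.7858 reaches it, so n = 10.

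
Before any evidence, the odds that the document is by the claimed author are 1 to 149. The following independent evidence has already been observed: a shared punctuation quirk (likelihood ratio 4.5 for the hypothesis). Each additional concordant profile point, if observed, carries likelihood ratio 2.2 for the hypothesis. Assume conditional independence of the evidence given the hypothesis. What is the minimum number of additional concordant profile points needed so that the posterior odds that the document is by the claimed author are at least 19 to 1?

Prior odds = 1/149.
Bayes factor of the evidence already in hand = 4.5.
Odds after that evidence = (1/149) × 4.5 = 9/298.
Target odds = 19.
Need 2.2ⁿ ≥ 19 ÷ (9/298) = 5662/9.
2.2⁸ = 214358881/390625 falls short of 5662/9 but 2.2⁹ ≈1207.27 reaches it, so n = 9.

9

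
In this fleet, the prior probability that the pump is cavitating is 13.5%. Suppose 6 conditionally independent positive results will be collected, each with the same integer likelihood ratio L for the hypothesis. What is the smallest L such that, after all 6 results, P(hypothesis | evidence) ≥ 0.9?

Prior odds = 0.135/0.865 = 27/173.
Target odds = 0.9/0.1 = 9.
Need L⁶ ≥ 9 ÷ (27/173) = 173/3.
1⁶ = 1 < 173/3 ≤ 64 = 2⁶, so L = 2.

2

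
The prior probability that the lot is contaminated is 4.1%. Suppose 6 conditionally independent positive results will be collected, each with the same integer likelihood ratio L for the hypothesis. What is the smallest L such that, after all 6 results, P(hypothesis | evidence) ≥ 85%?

3

Prior odds = 0.041/0.959 = 41/959.
Target odds = 0.85/0.15 = 17/3.
Need L⁶ ≥ 17/3 ÷ (41/959) = 16303/123.
2⁶ = 64 < 16303/123 ≤ 729 = 3⁶, so L = 3.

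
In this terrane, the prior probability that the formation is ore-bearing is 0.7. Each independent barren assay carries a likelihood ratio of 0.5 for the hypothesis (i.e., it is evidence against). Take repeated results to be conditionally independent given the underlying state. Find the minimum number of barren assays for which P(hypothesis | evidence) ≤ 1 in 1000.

12

Prior odds: 0.7 ÷ 0.3 = 7/3.
Likelihood ratio per barren assay = 0.5.
Target posterior odds = 0.001/0.999 = 1/999.
Require 0.5ⁿ ≤ 1/999 ÷ (7/3) = 1/2331.
0.5¹¹ = 1/2048 is still above 1/2331 but 0.5¹² = 1/4096 is at or below it, so n = 12.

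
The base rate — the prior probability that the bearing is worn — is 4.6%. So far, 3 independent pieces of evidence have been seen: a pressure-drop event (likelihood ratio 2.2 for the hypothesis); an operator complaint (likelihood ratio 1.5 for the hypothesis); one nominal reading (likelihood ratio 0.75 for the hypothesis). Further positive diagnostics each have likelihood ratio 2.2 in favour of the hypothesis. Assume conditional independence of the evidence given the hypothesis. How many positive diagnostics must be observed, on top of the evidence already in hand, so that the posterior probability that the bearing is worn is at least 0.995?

10

Prior odds = 0.046/0.954 = 23/477.
Combined Bayes factor of the evidence already in hand = 2.2 × 1.5 × 0.75 = 2.475.
Odds after that evidence = (23/477) × 2.475 = 253/2120.
Target odds = 0.995/0.005 = 199.
Need 2.2ⁿ ≥ 199 ÷ (253/2120) = 421880/253.
2.2⁹ ≈1207.27 falls short of 421880/253 but 2.2¹⁰ ≈2655.99 reaches it, so n = 10.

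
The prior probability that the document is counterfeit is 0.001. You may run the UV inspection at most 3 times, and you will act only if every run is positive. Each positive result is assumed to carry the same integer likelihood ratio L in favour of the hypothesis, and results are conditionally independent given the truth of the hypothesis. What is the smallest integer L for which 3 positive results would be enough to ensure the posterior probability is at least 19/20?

27

Prior odds = 0.001/0.999 = 1/999.
Target odds = 0.95/0.05 = 19.
Need L³ ≥ 19 ÷ (1/999) = 18981.
26³ = 17576 < 18981 ≤ 19683 = 27³, so L = 27.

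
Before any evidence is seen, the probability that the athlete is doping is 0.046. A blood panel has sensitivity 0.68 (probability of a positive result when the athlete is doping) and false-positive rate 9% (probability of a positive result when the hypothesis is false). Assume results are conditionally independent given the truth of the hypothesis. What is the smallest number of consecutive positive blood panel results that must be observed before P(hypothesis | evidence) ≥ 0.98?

Prior odds: 0.046 ÷ 0.954 = 23/477.
Likelihood ratio of a positive result = 0.68/0.09 = 68/9.
Target posterior odds = 0.98/0.02 = 49.
Need (23/477) × (68/9)ⁿ ≥ 49, i.e. (68/9)ⁿ ≥ 23373/23.
(68/9)³ = 314432/729 falls short of 23373/23 but (68/9)⁴ = 21381376/6561 reaches it, so n = 4.

4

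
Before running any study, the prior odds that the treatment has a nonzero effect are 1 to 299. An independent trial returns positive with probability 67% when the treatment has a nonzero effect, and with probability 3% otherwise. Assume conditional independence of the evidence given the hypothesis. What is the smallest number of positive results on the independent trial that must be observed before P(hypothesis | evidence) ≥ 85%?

3

Prior odds = 1/299.
Likelihood ratio of a positive result = 0.67/0.03 = 67/3.
Target odds: 0.85 ÷ 0.15 = 17/3.
Require (67/3)ⁿ ≥ 17/3 ÷ (1/299) = 5083/3.
(67/3)² = 4489/9 falls short of 5083/3 but (67/3)³ = 300763/27 reaches it, so n = 3.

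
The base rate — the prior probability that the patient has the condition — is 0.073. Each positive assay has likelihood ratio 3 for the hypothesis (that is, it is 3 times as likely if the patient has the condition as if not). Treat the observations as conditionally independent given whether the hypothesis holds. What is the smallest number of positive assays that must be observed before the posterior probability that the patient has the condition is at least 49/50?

6

Prior odds: 0.073 ÷ 0.927 = 73/927.
Likelihood ratio per positive assay = 3.
Target odds: 0.98 ÷ 0.02 = 49.
Require 3ⁿ ≥ 49 ÷ (73/927) = 45423/73.
3⁵ = 243 falls short of 45423/73 but 3⁶ = 729 reaches it, so n = 6.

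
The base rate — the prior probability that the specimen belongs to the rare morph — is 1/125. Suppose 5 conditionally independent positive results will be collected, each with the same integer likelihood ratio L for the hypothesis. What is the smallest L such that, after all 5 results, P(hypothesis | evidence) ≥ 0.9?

Prior odds = 0.008/0.992 = 1/124.
Target odds = 0.9/0.1 = 9.
Need L⁵ ≥ 9 ÷ (1/124) = 1116.
4⁵ = 1024 < 1116 ≤ 3125 = 5⁵, so L = 5.

5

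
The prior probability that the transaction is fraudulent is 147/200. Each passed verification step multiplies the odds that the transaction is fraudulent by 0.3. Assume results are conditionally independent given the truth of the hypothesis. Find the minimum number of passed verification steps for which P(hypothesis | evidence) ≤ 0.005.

Prior odds: 0.735 ÷ 0.265 = 147/53.
Likelihood ratio per passed verification step = 0.3.
Target posterior odds = 0.005/0.995 = 1/199.
Require 0.3ⁿ ≤ 1/199 ÷ (147/53) = 53/29253.
0.3⁵ = 243/100000 is still above 53/29253 but 0.3⁶ = 729/1000000 is at or below it, so n = 6.

6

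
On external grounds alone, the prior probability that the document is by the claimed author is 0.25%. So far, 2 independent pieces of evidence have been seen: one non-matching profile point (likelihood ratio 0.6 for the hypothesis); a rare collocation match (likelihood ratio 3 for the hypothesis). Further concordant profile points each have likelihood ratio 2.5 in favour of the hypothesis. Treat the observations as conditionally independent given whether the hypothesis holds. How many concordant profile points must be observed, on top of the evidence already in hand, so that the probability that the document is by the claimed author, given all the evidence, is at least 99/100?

11

Prior odds = 0.0025/0.9975 = 1/399.
Combined Bayes factor of the evidence already in hand = 0.6 × 3 = 1.8.
Odds after that evidence = (1/399) × 1.8 = 3/665.
Target odds = 0.99/0.01 = 99.
Need 2.5ⁿ ≥ 99 ÷ (3/665) = 21945.
2.5¹⁰ = 9765625/1024 falls short of 21945 but 2.5¹¹ = 48828125/2048 reaches it, so n = 11.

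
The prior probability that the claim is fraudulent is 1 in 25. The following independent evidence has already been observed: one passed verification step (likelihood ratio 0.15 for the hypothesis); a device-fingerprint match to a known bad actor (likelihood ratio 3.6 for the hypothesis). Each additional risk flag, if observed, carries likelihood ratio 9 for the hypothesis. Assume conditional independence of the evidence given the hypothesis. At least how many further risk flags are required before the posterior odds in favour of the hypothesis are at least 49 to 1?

Prior odds = 0.04/0.96 = 1/24.
Combined Bayes factor of the evidence already in hand = 0.15 × 3.6 = 0.54.
Odds after that evidence = (1/24) × 0.54 = 0.0225.
Target odds = 49.
Need 9ⁿ ≥ 49 ÷ 0.0225 = 19600/9.
9³ = 729 falls short of 19600/9 but 9⁴ = 6561 reaches it, so n = 4.

4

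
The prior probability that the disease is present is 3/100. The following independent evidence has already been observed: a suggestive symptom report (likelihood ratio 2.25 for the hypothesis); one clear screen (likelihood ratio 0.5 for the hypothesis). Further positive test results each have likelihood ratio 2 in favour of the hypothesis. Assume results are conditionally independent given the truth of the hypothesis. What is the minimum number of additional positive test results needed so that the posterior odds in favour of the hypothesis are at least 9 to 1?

9

Prior odds = 0.03/0.97 = 3/97.
Combined Bayes factor of the evidence already in hand = 2.25 × 0.5 = 1.125.
Odds after that evidence = (3/97) × 1.125 = 27/776.
Target odds = 9.
Need 2ⁿ ≥ 9 ÷ (27/776) = 776/3.
2⁸ = 256 falls short of 776/3 but 2⁹ = 512 reaches it, so n = 9.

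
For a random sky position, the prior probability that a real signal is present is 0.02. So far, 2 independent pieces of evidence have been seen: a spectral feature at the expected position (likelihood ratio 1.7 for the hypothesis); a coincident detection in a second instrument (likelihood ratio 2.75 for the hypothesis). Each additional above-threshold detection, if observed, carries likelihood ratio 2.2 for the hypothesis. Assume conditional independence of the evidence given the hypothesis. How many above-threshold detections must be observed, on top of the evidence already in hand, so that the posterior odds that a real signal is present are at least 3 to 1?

Prior odds = 0.02/0.98 = 1/49.
Combined Bayes factor of the evidence already in hand = 1.7 × 2.75 = 4.675.
Odds after that evidence = (1/49) × 4.675 = 187/1960.
Target odds = 3.
Need 2.2ⁿ ≥ 3 ÷ (187/1960) = 5880/187.
2.2⁴ = 23.4256 falls short of 5880/187 but 2.2⁵ = 51.53632 reaches it, so n = 5.

5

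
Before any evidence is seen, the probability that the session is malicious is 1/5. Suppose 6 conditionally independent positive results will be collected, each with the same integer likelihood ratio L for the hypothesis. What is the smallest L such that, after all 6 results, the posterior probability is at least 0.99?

Prior odds = 0.2/0.8 = 0.25.
Target odds = 0.99/0.01 = 99.
Need L⁶ ≥ 99 ÷ 0.25 = 396.
2⁶ = 64 < 396 ≤ 729 = 3⁶, so L = 3.

3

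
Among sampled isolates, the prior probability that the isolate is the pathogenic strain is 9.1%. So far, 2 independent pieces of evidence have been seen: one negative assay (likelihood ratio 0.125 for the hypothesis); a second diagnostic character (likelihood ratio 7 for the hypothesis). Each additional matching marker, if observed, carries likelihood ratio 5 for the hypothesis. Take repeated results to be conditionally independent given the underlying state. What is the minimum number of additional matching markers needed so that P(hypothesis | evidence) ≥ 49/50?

4

Prior odds = 0.091/0.909 = 91/909.
Combined Bayes factor of the evidence already in hand = 0.125 × 7 = 0.875.
Odds after that evidence = (91/909) × 0.875 = 637/7272.
Target odds = 0.98/0.02 = 49.
Need 5ⁿ ≥ 49 ÷ (637/7272) = 7272/13.
5³ = 125 falls short of 7272/13 but 5⁴ = 625 reaches it, so n = 4.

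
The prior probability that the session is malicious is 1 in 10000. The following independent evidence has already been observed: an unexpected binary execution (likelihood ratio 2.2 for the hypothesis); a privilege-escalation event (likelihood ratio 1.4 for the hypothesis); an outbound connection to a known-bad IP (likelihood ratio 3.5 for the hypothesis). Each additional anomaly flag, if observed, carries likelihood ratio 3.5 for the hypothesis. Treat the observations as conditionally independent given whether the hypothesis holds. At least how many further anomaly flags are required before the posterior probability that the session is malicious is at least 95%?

8

Prior odds = 0.0001/0.9999 = 1/9999.
Combined Bayes factor of the evidence already in hand = 2.2 × 1.4 × 3.5 = 10.78.
Odds after that evidence = (1/9999) × 10.78 = 49/45450.
Target odds = 0.95/0.05 = 19.
Need 3.5ⁿ ≥ 19 ÷ (49/45450) = 863550/49.
3.5⁷ = 823543/128 falls short of 863550/49 but 3.5⁸ = 5764801/256 reaches it, so n = 8.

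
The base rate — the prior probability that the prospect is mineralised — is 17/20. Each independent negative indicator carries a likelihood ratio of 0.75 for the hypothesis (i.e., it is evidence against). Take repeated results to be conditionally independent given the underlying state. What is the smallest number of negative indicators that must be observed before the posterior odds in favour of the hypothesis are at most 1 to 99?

Prior odds = 0.85/0.15 = 17/3.
Likelihood ratio per negative indicator = 0.75.
Target odds = 1/99.
Require 0.75ⁿ ≤ 1/99 ÷ (17/3) = 1/561.
0.75²² ≈0.00178381 is still above 1/561 but 0.75²³ ≈0.00133786 is at or below it, so n = 23.

23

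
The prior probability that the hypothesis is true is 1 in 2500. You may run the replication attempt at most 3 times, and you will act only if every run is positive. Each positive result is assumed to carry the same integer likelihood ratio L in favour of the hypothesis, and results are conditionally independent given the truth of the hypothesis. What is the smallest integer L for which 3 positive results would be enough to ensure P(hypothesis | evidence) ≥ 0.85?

25

Prior odds = 0.0004/0.9996 = 1/2499.
Target odds = 0.85/0.15 = 17/3.
Need L³ ≥ 17/3 ÷ (1/2499) = 14161.
24³ = 13824 < 14161 ≤ 15625 = 25³, so L = 25.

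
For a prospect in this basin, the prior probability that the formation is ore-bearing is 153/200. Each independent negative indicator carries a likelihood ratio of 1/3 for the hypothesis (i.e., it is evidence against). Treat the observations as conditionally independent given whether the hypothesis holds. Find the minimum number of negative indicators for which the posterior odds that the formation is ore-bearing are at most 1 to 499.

7

Prior odds = 0.765/0.235 = 153/47.
Likelihood ratio per negative indicator = 1/3.
Target odds = 1/499.
Require (1/3)ⁿ ≤ 1/499 ÷ (153/47) = 47/76347.
(1/3)⁶ = 1/729 is still above 47/76347 but (1/3)⁷ = 1/2187 is at or below it, so n = 7.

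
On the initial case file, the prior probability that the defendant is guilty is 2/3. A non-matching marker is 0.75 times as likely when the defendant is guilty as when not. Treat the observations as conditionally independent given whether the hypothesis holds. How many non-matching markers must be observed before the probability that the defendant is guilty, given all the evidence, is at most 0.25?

7

Prior odds: (2/3) ÷ (1/3) = 2.
Likelihood ratio per non-matching marker = 0.75.
Target odds: 0.25 ÷ 0.75 = 1/3.
Need 2 × 0.75ⁿ ≤ 1/3, i.e. 0.75ⁿ ≤ 1/6.
0.75⁶ = 729/4096 is still above 1/6 but 0.75⁷ = 2187/16384 is at or below it, so n = 7.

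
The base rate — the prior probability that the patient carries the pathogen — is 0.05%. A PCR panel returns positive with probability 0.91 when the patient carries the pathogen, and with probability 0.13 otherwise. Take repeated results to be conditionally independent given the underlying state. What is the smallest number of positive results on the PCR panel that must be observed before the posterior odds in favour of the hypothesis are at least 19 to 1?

6

Prior odds: 0.0005 ÷ 0.9995 = 1/1999.
Likelihood ratio of a positive result = 0.91/0.13 = 7.
Target odds = 19.
Need (1/1999) × 7ⁿ ≥ 19, i.e. 7ⁿ ≥ 37981.
7⁵ = 16807 falls short of 37981 but 7⁶ = 117649 reaches it, so n = 6.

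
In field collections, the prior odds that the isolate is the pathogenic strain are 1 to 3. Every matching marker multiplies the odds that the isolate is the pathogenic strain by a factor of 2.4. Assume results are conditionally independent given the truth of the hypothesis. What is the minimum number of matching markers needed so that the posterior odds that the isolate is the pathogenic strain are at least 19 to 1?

Prior odds = 1/3.
Likelihood ratio per matching marker = 2.4.
Target odds = 19.
Need (1/3) × 2.4ⁿ ≥ 19, i.e. 2.4ⁿ ≥ 57.
2.4⁴ = 33.1776 falls short of 57 but 2.4⁵ = 79.62624 reaches it, so n = 5.

5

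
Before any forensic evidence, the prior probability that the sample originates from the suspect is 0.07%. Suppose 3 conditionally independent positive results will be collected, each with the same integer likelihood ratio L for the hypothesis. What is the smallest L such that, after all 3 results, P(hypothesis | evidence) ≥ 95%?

31

Prior odds = 0.0007/0.9993 = 7/9993.
Target odds = 0.95/0.05 = 19.
Need L³ ≥ 19 ÷ (7/9993) = 189867/7.
30³ = 27000 < 189867/7 ≤ 29791 = 31³, so L = 31.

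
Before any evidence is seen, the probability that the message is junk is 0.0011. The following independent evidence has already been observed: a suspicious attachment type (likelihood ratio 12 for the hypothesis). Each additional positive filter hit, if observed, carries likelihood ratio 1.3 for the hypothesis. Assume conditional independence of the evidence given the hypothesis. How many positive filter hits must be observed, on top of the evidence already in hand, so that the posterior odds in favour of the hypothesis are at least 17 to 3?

Prior odds = 0.0011/0.9989 = 11/9989.
Bayes factor of the evidence already in hand = 12.
Odds after that evidence = (11/9989) × 12 = 132/9989.
Target odds = 17/3.
Need 1.3ⁿ ≥ 17/3 ÷ (132/9989) = 169813/396.
1.3²³ ≈417.539 falls short of 169813/396 but 1.3²⁴ ≈542.801 reaches it, so n = 24.

24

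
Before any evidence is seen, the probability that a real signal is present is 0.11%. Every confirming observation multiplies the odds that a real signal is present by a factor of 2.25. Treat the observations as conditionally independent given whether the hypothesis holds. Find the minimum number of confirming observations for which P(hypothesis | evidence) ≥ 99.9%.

Prior odds = 0.0011/0.9989 = 11/9989.
Likelihood ratio per confirming observation = 2.25.
Target posterior odds = 0.999/0.001 = 999.
Need (11/9989) × 2.25ⁿ ≥ 999, i.e. 2.25ⁿ ≥ 9979011/11.
2.25¹⁶ ≈431440 falls short of 9979011/11 but 2.25¹⁷ ≈970740 reaches it, so n = 17.

17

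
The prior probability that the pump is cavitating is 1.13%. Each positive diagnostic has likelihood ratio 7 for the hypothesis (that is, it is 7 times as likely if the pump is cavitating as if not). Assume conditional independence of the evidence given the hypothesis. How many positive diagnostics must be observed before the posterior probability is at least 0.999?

6

Prior odds: 0.0113 ÷ 0.9887 = 113/9887.
Likelihood ratio per positive diagnostic = 7.
Target odds: 0.999 ÷ 0.001 = 999.
Require 7ⁿ ≥ 999 ÷ (113/9887) = 9877113/113.
7⁵ = 16807 falls short of 9877113/113 but 7⁶ = 117649 reaches it, so n = 6.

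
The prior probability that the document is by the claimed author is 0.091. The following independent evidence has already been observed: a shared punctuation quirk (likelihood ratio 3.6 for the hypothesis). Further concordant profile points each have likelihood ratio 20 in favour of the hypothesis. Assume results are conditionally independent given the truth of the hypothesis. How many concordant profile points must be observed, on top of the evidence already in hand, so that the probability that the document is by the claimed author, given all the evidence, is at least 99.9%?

Prior odds = 0.091/0.909 = 91/909.
Bayes factor of the evidence already in hand = 3.6.
Odds after that evidence = (91/909) × 3.6 = 182/505.
Target odds = 0.999/0.001 = 999.
Need 20ⁿ ≥ 999 ÷ (182/505) = 504495/182.
20² = 400 falls short of 504495/182 but 20³ = 8000 reaches it, so n = 3.

3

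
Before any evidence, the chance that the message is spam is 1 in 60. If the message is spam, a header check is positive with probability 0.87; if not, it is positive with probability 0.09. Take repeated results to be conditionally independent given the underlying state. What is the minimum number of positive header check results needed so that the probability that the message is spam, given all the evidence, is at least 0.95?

Prior odds: (1/60) ÷ (59/60) = 1/59.
Likelihood ratio of a positive = 0.87/0.09 = 29/3.
Target odds: 0.95 ÷ 0.05 = 19.
Require (29/3)ⁿ ≥ 19 ÷ (1/59) = 1121.
(29/3)³ = 24389/27 falls short of 1121 but (29/3)⁴ = 707281/81 reaches it, so n = 4.

4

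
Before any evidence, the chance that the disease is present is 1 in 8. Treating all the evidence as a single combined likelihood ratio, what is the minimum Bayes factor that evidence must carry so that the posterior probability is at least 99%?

Prior odds = 0.125/0.875 = 1/7.
Target odds = 0.99/0.01 = 99.
Required Bayes factor = 99 ÷ (1/7) = 693.

693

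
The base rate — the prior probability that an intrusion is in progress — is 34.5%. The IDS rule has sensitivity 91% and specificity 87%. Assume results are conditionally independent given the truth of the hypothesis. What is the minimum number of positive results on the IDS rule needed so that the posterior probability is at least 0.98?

3

Prior odds = 0.345/0.655 = 69/131.
False-positive rate = 1 − 0.87 = 0.13; likelihood ratio of a positive = 0.91/0.13 = 7.
Target posterior odds = 0.98/0.02 = 49.
Require 7ⁿ ≥ 49 ÷ (69/131) = 6419/69.
7² = 49 falls short of 6419/69 but 7³ = 343 reaches it, so n = 3.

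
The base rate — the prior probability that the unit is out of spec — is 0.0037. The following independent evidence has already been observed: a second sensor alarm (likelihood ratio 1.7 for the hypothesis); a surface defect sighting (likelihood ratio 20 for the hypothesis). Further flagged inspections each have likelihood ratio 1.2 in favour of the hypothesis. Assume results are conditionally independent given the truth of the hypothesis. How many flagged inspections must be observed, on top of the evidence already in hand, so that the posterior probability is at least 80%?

Prior odds = 0.0037/0.9963 = 37/9963.
Combined Bayes factor of the evidence already in hand = 1.7 × 20 = 34.
Odds after that evidence = (37/9963) × 34 = 1258/9963.
Target odds = 0.8/0.2 = 4.
Need 1.2ⁿ ≥ 4 ÷ (1258/9963) = 19926/629.
1.2¹⁸ ≈26.6233 falls short of 19926/629 but 1.2¹⁹ ≈31.948 reaches it, so n = 19.

19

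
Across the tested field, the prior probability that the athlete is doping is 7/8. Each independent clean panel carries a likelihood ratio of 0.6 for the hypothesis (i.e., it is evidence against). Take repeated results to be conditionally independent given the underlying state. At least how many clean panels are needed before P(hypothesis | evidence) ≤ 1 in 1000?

18

Prior odds = 0.875/0.125 = 7.
Likelihood ratio per clean panel = 0.6.
Target posterior odds = 0.001/0.999 = 1/999.
Need 7 × 0.6ⁿ ≤ 1/999, i.e. 0.6ⁿ ≤ 1/6993.
0.6¹⁷ ≈0.000169267 is still above 1/6993 but 0.6¹⁸ ≈0.00010156 is at or below it, so n = 18.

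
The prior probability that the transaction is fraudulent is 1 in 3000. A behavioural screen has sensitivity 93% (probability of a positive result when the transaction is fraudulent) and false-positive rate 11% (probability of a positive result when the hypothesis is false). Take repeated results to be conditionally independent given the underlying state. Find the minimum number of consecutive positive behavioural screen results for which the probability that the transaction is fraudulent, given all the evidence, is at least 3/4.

5

Prior odds = (1/3000)/(2999/3000) = 1/2999.
Likelihood ratio of a positive result = 0.93/0.11 = 93/11.
Target odds: 0.75 ÷ 0.25 = 3.
Need (1/2999) × (93/11)ⁿ ≥ 3, i.e. (93/11)ⁿ ≥ 8997.
(93/11)⁴ = 74805201/14641 falls short of 8997 but (93/11)⁵ ≈43196.8 reaches it, so n = 5.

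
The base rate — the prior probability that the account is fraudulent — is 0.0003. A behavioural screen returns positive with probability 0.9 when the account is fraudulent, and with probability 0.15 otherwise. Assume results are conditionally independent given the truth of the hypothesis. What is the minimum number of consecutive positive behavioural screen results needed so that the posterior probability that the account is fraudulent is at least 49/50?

7

Prior odds: 0.0003 ÷ 0.9997 = 3/9997.
Likelihood ratio of a positive result = 0.9/0.15 = 6.
Target posterior odds = 0.98/0.02 = 49.
Require 6ⁿ ≥ 49 ÷ (3/9997) = 489853/3.
6⁶ = 46656 falls short of 489853/3 but 6⁷ = 279936 reaches it, so n = 7.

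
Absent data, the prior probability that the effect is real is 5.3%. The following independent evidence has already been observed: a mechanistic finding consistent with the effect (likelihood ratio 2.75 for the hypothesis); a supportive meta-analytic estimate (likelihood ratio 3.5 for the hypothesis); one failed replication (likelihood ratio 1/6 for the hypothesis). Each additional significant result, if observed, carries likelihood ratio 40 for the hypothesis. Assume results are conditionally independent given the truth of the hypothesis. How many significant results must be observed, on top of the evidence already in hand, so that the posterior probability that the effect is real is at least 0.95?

Prior odds = 0.053/0.947 = 53/947.
Combined Bayes factor of the evidence already in hand = 2.75 × 3.5 × (1/6) = 77/48.
Odds after that evidence = (53/947) × 77/48 = 4081/45456.
Target odds = 0.95/0.05 = 19.
Need 40ⁿ ≥ 19 ÷ (4081/45456) = 863664/4081.
40¹ = 40 falls short of 863664/4081 but 40² = 1600 reaches it, so n = 2.

2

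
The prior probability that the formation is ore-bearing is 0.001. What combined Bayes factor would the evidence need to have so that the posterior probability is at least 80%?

3996

Prior odds = 0.001/0.999 = 1/999.
Target odds = 0.8/0.2 = 4.
Required Bayes factor = 4 ÷ (1/999) = 3996.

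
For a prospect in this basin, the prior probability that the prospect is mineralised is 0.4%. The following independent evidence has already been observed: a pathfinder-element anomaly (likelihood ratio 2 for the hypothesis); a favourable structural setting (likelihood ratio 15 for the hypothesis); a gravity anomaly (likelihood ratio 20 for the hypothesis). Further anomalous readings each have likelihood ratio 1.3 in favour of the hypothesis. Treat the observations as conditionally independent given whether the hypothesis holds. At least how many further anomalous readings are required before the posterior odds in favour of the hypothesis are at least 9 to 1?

6

Prior odds = 0.004/0.996 = 1/249.
Combined Bayes factor of the evidence already in hand = 2 × 15 × 20 = 600.
Odds after that evidence = (1/249) × 600 = 200/83.
Target odds = 9.
Need 1.3ⁿ ≥ 9 ÷ (200/83) = 3.735.
1.3⁵ = 371293/100000 falls short of 3.735 but 1.3⁶ = 4826809/1000000 reaches it, so n = 6.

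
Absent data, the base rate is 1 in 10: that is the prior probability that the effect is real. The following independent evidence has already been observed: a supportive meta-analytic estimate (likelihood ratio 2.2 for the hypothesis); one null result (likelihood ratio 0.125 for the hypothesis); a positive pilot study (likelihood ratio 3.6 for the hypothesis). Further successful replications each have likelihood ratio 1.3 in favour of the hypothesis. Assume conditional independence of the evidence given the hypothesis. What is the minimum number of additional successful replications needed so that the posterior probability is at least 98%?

Prior odds = 0.1/0.9 = 1/9.
Combined Bayes factor of the evidence already in hand = 2.2 × 0.125 × 3.6 = 0.99.
Odds after that evidence = (1/9) × 0.99 = 0.11.
Target odds = 0.98/0.02 = 49.
Need 1.3ⁿ ≥ 49 ÷ 0.11 = 4900/11.
1.3²³ ≈417.539 falls short of 4900/11 but 1.3²⁴ ≈542.801 reaches it, so n = 24.

24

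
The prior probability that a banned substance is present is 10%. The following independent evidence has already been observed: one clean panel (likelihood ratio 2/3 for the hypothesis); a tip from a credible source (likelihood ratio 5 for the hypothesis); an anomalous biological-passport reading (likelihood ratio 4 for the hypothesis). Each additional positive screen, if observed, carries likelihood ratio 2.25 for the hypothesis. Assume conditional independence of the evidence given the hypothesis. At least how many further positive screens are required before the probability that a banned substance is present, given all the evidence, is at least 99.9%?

Prior odds = 0.1/0.9 = 1/9.
Combined Bayes factor of the evidence already in hand = (2/3) × 5 × 4 = 40/3.
Odds after that evidence = (1/9) × 40/3 = 40/27.
Target odds = 0.999/0.001 = 999.
Need 2.25ⁿ ≥ 999 ÷ (40/27) = 674.325.
2.25⁸ = 43046721/65536 falls short of 674.325 but 2.25⁹ = 387420489/262144 reaches it, so n = 9.

9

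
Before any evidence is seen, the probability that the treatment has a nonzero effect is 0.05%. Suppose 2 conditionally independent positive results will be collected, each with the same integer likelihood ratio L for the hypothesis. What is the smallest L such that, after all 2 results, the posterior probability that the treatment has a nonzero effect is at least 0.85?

107

Prior odds = 0.0005/0.9995 = 1/1999.
Target odds = 0.85/0.15 = 17/3.
Need L² ≥ 17/3 ÷ (1/1999) = 33983/3.
106² = 11236 < 33983/3 ≤ 11449 = 107², so L = 107.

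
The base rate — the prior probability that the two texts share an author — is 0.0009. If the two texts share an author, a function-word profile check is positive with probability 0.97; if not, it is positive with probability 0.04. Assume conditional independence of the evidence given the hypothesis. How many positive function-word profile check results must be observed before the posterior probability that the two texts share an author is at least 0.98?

4

Prior odds = 0.0009/0.9991 = 9/9991.
Likelihood ratio of a positive = 0.97/0.04 = 24.25.
Target posterior odds = 0.98/0.02 = 49.
Require 24.25ⁿ ≥ 49 ÷ (9/9991) = 489559/9.
24.25³ = 912673/64 falls short of 489559/9 but 24.25⁴ = 88529281/256 reaches it, so n = 4.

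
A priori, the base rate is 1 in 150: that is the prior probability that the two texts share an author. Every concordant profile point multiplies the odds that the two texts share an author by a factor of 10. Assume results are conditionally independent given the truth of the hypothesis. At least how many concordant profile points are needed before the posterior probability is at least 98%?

4

Prior odds = (1/150)/(149/150) = 1/149.
Likelihood ratio per concordant profile point = 10.
Target odds: 0.98 ÷ 0.02 = 49.
Need (1/149) × 10ⁿ ≥ 49, i.e. 10ⁿ ≥ 7301.
10³ = 1000 falls short of 7301 but 10⁴ = 10000 reaches it, so n = 4.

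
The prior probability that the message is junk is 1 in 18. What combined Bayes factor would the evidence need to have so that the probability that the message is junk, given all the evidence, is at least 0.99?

1683

Prior odds = (1/18)/(17/18) = 1/17.
Target odds = 0.99/0.01 = 99.
Required Bayes factor = 99 ÷ (1/17) = 1683.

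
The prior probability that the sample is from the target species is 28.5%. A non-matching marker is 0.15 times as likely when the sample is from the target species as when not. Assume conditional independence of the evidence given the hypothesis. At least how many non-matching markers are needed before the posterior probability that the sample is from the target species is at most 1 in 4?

1

Prior odds = 0.285/0.715 = 57/143.
Likelihood ratio per non-matching marker = 0.15.
Target odds: 0.25 ÷ 0.75 = 1/3.
Require 0.15ⁿ ≤ 1/3 ÷ (57/143) = 143/171.
0.15¹ = 0.15, which is already at or below the required 143/171; so n = 1.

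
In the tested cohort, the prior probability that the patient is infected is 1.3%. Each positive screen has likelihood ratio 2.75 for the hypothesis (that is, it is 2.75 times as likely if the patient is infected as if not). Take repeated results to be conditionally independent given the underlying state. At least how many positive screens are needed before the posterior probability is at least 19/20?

8

Prior odds: 0.013 ÷ 0.987 = 13/987.
Likelihood ratio per positive screen = 2.75.
Target posterior odds = 0.95/0.05 = 19.
Need (13/987) × 2.75ⁿ ≥ 19, i.e. 2.75ⁿ ≥ 18753/13.
2.75⁷ = 19487171/16384 falls short of 18753/13 but 2.75⁸ = 214358881/65536 reaches it, so n = 8.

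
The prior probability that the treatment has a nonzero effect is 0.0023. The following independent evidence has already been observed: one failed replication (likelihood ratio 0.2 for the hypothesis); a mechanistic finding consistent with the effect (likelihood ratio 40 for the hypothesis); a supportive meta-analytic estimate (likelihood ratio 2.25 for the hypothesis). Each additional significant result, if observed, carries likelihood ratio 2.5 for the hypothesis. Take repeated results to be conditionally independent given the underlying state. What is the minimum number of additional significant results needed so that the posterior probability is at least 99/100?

9

Prior odds = 0.0023/0.9977 = 23/9977.
Combined Bayes factor of the evidence already in hand = 0.2 × 40 × 2.25 = 18.
Odds after that evidence = (23/9977) × 18 = 414/9977.
Target odds = 0.99/0.01 = 99.
Need 2.5ⁿ ≥ 99 ÷ (414/9977) = 109747/46.
2.5⁸ = 390625/256 falls short of 109747/46 but 2.5⁹ = 1953125/512 reaches it, so n = 9.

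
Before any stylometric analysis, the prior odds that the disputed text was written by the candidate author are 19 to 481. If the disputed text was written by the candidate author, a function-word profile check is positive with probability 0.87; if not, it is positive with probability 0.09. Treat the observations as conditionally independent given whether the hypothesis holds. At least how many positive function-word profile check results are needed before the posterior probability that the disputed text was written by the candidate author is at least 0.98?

Prior odds = 19/481.
Likelihood ratio of a positive = 0.87/0.09 = 29/3.
Target odds: 0.98 ÷ 0.02 = 49.
Require (29/3)ⁿ ≥ 49 ÷ (19/481) = 23569/19.
(29/3)³ = 24389/27 falls short of 23569/19 but (29/3)⁴ = 707281/81 reaches it, so n = 4.

4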